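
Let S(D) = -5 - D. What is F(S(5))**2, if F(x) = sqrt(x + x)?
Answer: -20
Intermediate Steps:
F(x) = sqrt(2)*sqrt(x) (F(x) = sqrt(2*x) = sqrt(2)*sqrt(x))
F(S(5))**2 = (sqrt(2)*sqrt(-5 - 1*5))**2 = (sqrt(2)*sqrt(-5 - 5))**2 = (sqrt(2)*sqrt(-10))**2 = (sqrt(2)*(I*sqrt(10)))**2 = (2*I*sqrt(5))**2 = -20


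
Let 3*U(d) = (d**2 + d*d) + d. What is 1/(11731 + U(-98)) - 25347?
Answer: -458806046/18101 ≈ -25347.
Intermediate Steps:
U(d) = d/3 + 2*d**2/3 (U(d) = ((d**2 + d*d) + d)/3 = ((d**2 + d**2) + d)/3 = (2*d**2 + d)/3 = (d + 2*d**2)/3 = d/3 + 2*d**2/3)
1/(11731 + U(-98)) - 25347 = 1/(11731 + (1/3)*(-98)*(1 + 2*(-98))) - 25347 = 1/(11731 + (1/3)*(-98)*(1 - 196)) - 25347 = 1/(11731 + (1/3)*(-98)*(-195)) - 25347 = 1/(11731 + 6370) - 25347 = 1/18101 - 25347 = -458806046/18101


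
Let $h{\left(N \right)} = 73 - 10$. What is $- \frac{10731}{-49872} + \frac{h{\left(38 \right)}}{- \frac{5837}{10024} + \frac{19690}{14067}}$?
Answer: $\frac{148091257421233}{1916140108144} \approx 77.286$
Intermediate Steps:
$h{\left(N \right)} = 63$
$- \frac{10731}{-49872} + \frac{h{\left(38 \right)}}{- \frac{5837}{10024} + \frac{19690}{14067}} = - \frac{10731}{-49872} + \frac{63}{- \frac{5837}{10024} + \frac{19690}{14067}} = \left(-10731\right) \left(- \frac{1}{49872}\right) + \frac{63}{\left(-5837\right) \frac{1}{10024} + 19690 \cdot \frac{1}{14067}} = \frac{3577}{16624} + \frac{63}{- \frac{5837}{10024} + \frac{19690}{14067}} = \frac{3577}{16624} + \frac{63}{\frac{115263481}{141007608}} = \frac{3577}{16624} + 63 \cdot \frac{141007608}{115263481} = \frac{3577}{16624} + \frac{8883479304}{115263481} = \frac{148091257421233}{1916140108144}$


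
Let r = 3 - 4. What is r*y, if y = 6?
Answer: -6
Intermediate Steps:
r = -1
r*y = -1*6 = -6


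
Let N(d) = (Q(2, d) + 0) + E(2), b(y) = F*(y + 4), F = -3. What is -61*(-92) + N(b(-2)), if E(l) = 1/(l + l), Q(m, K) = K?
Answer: 22425/4 ≈ 5606.3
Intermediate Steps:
b(y) = -12 - 3*y (b(y) = -3*(y + 4) = -3*(4 + y) = -12 - 3*y)
E(l) = 1/(2*l)
N(d) = 1/4 + d (N(d) = (d + 0) + (1/2)/2 = d + (1/2)*(1/2) = d + 1/4 = 1/4 + d)
-61*(-92) + N(b(-2)) = -61*(-92) + (1/4 + (-12 - 3*(-2))) = 5612 + (1/4 + (-12 + 6)) = 5612 + (1/4 - 6) = 5612 - 23/4 = 22425/4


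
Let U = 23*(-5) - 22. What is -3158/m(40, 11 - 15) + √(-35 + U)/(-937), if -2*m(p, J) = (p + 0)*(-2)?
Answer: -1579/20 - 2*I*√43/937 ≈ -78.95 - 0.013997*I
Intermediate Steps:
U = -137 (U = -115 - 22 = -137)
m(p, J) = p (m(p, J) = -(p + 0)*(-2)/2 = -p*(-2)/2 = -(-1)*p = p)
-3158/m(40, 11 - 15) + √(-35 + U)/(-937) = -3158/40 + √(-35 - 137)/(-937) = -3158*1/40 + √(-172)*(-1/937) = -1579/20 + (2*I*√43)*(-1/937) = -1579/20 - 2*I*√43/937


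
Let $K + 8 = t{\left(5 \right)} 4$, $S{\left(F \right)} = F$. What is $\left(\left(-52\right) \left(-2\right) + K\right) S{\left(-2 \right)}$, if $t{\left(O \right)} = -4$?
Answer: $-160$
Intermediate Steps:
$K = -24$ ($K = -8 - 16 = -24$)
$\left(\left(-52\right) \left(-2\right) + K\right) S{\left(-2 \right)} = \left(\left(-52\right) \left(-2\right) - 24\right) \left(-2\right) = \left(104 - 24\right) \left(-2\right) = 80 \left(-2\right) = -160$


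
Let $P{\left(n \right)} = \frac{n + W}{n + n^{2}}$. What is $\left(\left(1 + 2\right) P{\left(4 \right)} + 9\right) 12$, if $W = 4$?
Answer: $\frac{612}{5} \approx 122.4$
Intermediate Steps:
$P{\left(n \right)} = \frac{4 + n}{n + n^{2}}$ ($P{\left(n \right)} = \frac{n + 4}{n + n^{2}} = \frac{4 + n}{n + n^{2}}$)
$\left(\left(1 + 2\right) P{\left(4 \right)} + 9\right) 12 = \left(\left(1 + 2\right) \frac{4 + 4}{4 \left(1 + 4\right)} + 9\right) 12 = \left(3 \cdot \frac{1}{4} \cdot \frac{1}{5} \cdot 8 + 9\right) 12 = \left(3 \cdot \frac{2}{5} + 9\right) 12 = \left(\frac{6}{5} + 9\right) 12 = \frac{51}{5} \cdot 12 = \frac{612}{5}$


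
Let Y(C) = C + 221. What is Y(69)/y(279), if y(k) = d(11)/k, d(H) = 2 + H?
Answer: 80910/13 ≈ 6223.8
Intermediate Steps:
Y(C) = 221 + C
y(k) = 13/k (y(k) = (2 + 11)/k = 13/k)
Y(69)/y(279) = (221 + 69)/((13/279)) = 290/((13*(1/279))) = 290/(13/279) = 290*(279/13) = 80910/13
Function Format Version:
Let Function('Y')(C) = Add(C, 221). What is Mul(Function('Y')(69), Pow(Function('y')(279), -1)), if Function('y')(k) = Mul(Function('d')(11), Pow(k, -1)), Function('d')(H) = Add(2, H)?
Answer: Rational(80910, 13) ≈ 6223.8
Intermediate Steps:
Function('Y')(C) = Add(221, C)
Function('y')(k) = Mul(13, Pow(k, -1)) (Function('y')(k) = Mul(Add(2, 11), Pow(k, -1)) = Mul(13, Pow(k, -1)))
Mul(Function('Y')(69), Pow(Function('y')(279), -1)) = Mul(Add(221, 69), Pow(Mul(13, Pow(279, -1)), -1)) = Mul(290, Pow(Mul(13, Rational(1, 279)), -1)) = Mul(290, Pow(Rational(13, 279), -1)) = Mul(290, Rational(279, 13)) = Rational(80910, 13)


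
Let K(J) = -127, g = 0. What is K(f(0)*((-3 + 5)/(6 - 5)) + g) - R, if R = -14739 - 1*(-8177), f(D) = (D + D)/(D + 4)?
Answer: 6435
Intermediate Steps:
f(D) = 2*D/(4 + D) (f(D) = (2*D)/(4 + D) = 2*D/(4 + D))
R = -6562 (R = -14739 + 8177 = -6562)
K(f(0)*((-3 + 5)/(6 - 5)) + g) - R = -127 - 1*(-6562) = -127 + 6562 = 6435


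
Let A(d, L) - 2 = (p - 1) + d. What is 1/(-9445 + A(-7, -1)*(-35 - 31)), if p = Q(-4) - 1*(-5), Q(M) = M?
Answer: -1/9115 ≈ -0.00010971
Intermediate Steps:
p = 1 (p = -4 - 1*(-5) = -4 + 5 = 1)
A(d, L) = 2 + d (A(d, L) = 2 + ((1 - 1) + d) = 2 + (0 + d) = 2 + d)
1/(-9445 + A(-7, -1)*(-35 - 31)) = 1/(-9445 + (2 - 7)*(-35 - 31)) = 1/(-9445 - 5*(-66)) = 1/(-9445 + 330) = 1/(-9115) = -1/9115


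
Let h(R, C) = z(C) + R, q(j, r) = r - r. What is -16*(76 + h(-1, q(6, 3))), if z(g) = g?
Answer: -1200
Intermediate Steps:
q(j, r) = 0
h(R, C) = C + R
-16*(76 + h(-1, q(6, 3))) = -16*(76 + (0 - 1)) = -16*(76 - 1) = -16*75 = -1200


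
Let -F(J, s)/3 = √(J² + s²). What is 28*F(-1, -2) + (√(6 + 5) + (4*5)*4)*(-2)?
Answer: -160 - 84*√5 - 2*√11 ≈ -354.46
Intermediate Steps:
F(J, s) = -3*√(J² + s²)
28*F(-1, -2) + (√(6 + 5) + (4*5)*4)*(-2) = 28*(-3*√((-1)² + (-2)²)) + (√(6 + 5) + (4*5)*4)*(-2) = 28*(-3*√(1 + 4)) + (√11 + 20*4)*(-2) = 28*(-3*√5) + (√11 + 80)*(-2) = -84*√5 + (80 + √11)*(-2) = -84*√5 + (-160 - 2*√11) = -160 - 84*√5 - 2*√11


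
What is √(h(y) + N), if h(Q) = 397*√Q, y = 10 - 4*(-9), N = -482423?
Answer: √(-482423 + 397*√46) ≈ 692.63*I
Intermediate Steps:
y = 46 (y = 10 + 36 = 46)
√(h(y) + N) = √(397*√46 - 482423) = √(-482423 + 397*√46)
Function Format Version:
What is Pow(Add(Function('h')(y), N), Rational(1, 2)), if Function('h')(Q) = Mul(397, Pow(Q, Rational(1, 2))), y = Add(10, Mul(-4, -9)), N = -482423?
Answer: Pow(Add(-482423, Mul(397, Pow(46, Rational(1, 2)))), Rational(1, 2)) ≈ Mul(692.63, I)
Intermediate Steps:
y = 46 (y = Add(10, 36) = 46)
Pow(Add(Function('h')(y), N), Rational(1, 2)) = Pow(Add(Mul(397, Pow(46, Rational(1, 2))), -482423), Rational(1, 2)) = Pow(Add(-482423, Mul(397, Pow(46, Rational(1, 2)))), Rational(1, 2))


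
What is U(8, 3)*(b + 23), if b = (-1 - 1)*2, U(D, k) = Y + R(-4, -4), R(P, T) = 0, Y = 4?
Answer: 76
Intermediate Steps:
U(D, k) = 4 (U(D, k) = 4 + 0 = 4)
b = -4 (b = -2*2 = -4)
U(8, 3)*(b + 23) = 4*(-4 + 23) = 4*19 = 76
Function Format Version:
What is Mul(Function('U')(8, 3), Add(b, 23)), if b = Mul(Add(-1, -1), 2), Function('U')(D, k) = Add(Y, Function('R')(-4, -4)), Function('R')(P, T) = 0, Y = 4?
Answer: 76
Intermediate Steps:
Function('U')(D, k) = 4 (Function('U')(D, k) = Add(4, 0) = 4)
b = -4 (b = Mul(-2, 2) = -4)
Mul(Function('U')(8, 3), Add(b, 23)) = Mul(4, Add(-4, 23)) = Mul(4, 19) = 76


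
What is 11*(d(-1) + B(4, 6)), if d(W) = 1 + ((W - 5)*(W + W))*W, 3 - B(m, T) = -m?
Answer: -44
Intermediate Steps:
B(m, T) = 3 + m (B(m, T) = 3 - (-1)*m = 3 + m)
d(W) = 1 + 2*W²*(-5 + W) (d(W) = 1 + ((-5 + W)*(2*W))*W = 1 + (2*W*(-5 + W))*W = 1 + 2*W²*(-5 + W))
11*(d(-1) + B(4, 6)) = 11*((1 - 10*(-1)² + 2*(-1)³) + (3 + 4)) = 11*((1 - 10*1 + 2*(-1)) + 7) = 11*((1 - 10 - 2) + 7) = 11*(-11 + 7) = 11*(-4) = -44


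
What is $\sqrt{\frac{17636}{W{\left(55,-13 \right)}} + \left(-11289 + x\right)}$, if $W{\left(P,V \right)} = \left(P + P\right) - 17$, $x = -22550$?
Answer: $\frac{i \sqrt{291033363}}{93} \approx 183.44 i$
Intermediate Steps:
$W{\left(P,V \right)} = -17 + 2 P$ ($W{\left(P,V \right)} = 2 P - 17 = -17 + 2 P$)
$\sqrt{\frac{17636}{W{\left(55,-13 \right)}} + \left(-11289 + x\right)} = \sqrt{\frac{17636}{-17 + 2 \cdot 55} - 33839} = \sqrt{\frac{17636}{-17 + 110} - 33839} = \sqrt{\frac{17636}{93} - 33839} = \sqrt{- \frac{3129391}{93}} = \frac{i \sqrt{291033363}}{93}$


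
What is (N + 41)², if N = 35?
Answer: 5776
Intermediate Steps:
(N + 41)² = (35 + 41)² = 76² = 5776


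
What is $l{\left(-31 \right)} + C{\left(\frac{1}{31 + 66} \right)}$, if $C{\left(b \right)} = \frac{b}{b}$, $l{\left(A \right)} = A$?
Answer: $-30$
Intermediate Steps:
$C{\left(b \right)} = 1$
$l{\left(-31 \right)} + C{\left(\frac{1}{31 + 66} \right)} = -31 + 1 = -30$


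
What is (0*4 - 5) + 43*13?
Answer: 554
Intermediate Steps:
(0*4 - 5) + 43*13 = (0 - 5) + 559 = -5 + 559 = 554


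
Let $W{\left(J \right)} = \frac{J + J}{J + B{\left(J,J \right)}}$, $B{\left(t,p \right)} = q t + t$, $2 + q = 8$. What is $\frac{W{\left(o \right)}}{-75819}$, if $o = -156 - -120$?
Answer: $- \frac{1}{303276} \approx -3.2973 \cdot 10^{-6}$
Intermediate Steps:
$q = 6$ ($q = -2 + 8 = 6$)
$o = -36$ ($o = -156 + 120 = -36$)
$B{\left(t,p \right)} = 7 t$ ($B{\left(t,p \right)} = 6 t + t = 7 t$)
$W{\left(J \right)} = \frac{1}{4}$ ($W{\left(J \right)} = \frac{J + J}{J + 7 J} = \frac{2 J}{8 J} = 2 J \frac{1}{8 J} = \frac{1}{4}$)
$\frac{W{\left(o \right)}}{-75819} = \frac{1}{4 \left(-75819\right)} = \frac{1}{4} \left(- \frac{1}{75819}\right) = - \frac{1}{303276}$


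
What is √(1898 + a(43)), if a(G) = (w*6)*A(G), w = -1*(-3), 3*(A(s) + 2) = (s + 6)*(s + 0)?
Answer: 14*√74 ≈ 120.43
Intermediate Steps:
A(s) = -2 + s*(6 + s)/3 (A(s) = -2 + ((s + 6)*(s + 0))/3 = -2 + ((6 + s)*s)/3 = -2 + (s*(6 + s))/3 = -2 + s*(6 + s)/3)
w = 3
a(G) = -36 + 6*G² + 36*G (a(G) = (3*6)*(-2 + 2*G + G²/3) = 18*(-2 + 2*G + G²/3) = -36 + 6*G² + 36*G)
√(1898 + a(43)) = √(1898 + (-36 + 6*43² + 36*43)) = √(1898 + (-36 + 6*1849 + 1548)) = √(1898 + (-36 + 11094 + 1548)) = √(1898 + 12606) = √14504 = 14*√74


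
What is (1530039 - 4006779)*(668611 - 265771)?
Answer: -997729941600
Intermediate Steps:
(1530039 - 4006779)*(668611 - 265771) = -2476740*402840 = -997729941600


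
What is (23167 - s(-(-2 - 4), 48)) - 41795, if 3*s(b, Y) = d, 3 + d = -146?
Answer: -55735/3 ≈ -18578.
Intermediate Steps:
d = -149 (d = -3 - 146 = -149)
s(b, Y) = -149/3 (s(b, Y) = (⅓)*(-149) = -149/3)
(23167 - s(-(-2 - 4), 48)) - 41795 = (23167 - 1*(-149/3)) - 41795 = (23167 + 149/3) - 41795 = 69650/3 - 41795 = -55735/3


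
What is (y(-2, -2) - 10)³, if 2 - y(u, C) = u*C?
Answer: -1728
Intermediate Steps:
y(u, C) = 2 - C*u (y(u, C) = 2 - u*C = 2 - C*u)
(y(-2, -2) - 10)³ = ((2 - 1*(-2)*(-2)) - 10)³ = ((2 - 4) - 10)³ = (-2 - 10)³ = (-12)³ = -1728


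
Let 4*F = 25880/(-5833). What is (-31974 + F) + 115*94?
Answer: -123456082/5833 ≈ -21165.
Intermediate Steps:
F = -6470/5833 (F = (25880/(-5833))/4 = (25880*(-1/5833))/4 = (1/4)*(-25880/5833) = -6470/5833 ≈ -1.1092)
(-31974 + F) + 115*94 = (-31974 - 6470/5833) + 115*94 = -186510812/5833 + 10810 = -123456082/5833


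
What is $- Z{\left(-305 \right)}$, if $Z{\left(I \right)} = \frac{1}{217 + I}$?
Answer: $\frac{1}{88} \approx 0.011364$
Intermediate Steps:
$- Z{\left(-305 \right)} = - \frac{1}{217 - 305} = - \frac{1}{-88} = \left(-1\right) \left(- \frac{1}{88}\right) = \frac{1}{88}$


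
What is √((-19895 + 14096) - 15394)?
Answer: I*√21193 ≈ 145.58*I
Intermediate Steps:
√((-19895 + 14096) - 15394) = √(-5799 - 15394) = √(-21193) = I*√21193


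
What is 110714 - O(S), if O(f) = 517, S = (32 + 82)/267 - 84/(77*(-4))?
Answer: 110197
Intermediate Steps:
S = 685/979 (S = 114*(1/267) - 84/(-308) = 38/89 - 84*(-1/308) = 38/89 + 3/11 = 685/979 ≈ 0.69969)
110714 - O(S) = 110714 - 1*517 = 110714 - 517 = 110197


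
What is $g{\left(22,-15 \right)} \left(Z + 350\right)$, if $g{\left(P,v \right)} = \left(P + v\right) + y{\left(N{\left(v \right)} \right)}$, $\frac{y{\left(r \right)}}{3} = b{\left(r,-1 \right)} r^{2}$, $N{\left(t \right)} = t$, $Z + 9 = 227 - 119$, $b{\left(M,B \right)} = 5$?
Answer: $1518518$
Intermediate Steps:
$Z = 99$ ($Z = -9 + \left(227 - 119\right) = -9 + 108 = 99$)
$y{\left(r \right)} = 15 r^{2}$ ($y{\left(r \right)} = 3 \cdot 5 r^{2} = 15 r^{2}$)
$g{\left(P,v \right)} = P + v + 15 v^{2}$ ($g{\left(P,v \right)} = \left(P + v\right) + 15 v^{2} = P + v + 15 v^{2}$)
$g{\left(22,-15 \right)} \left(Z + 350\right) = \left(22 - 15 + 15 \left(-15\right)^{2}\right) \left(99 + 350\right) = \left(22 - 15 + 15 \cdot 225\right) 449 = \left(22 - 15 + 3375\right) 449 = 3382 \cdot 449 = 1518518$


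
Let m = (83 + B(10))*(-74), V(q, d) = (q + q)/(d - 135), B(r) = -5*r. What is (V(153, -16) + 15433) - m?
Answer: 2698819/151 ≈ 17873.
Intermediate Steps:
V(q, d) = 2*q/(-135 + d) (V(q, d) = (2*q)/(-135 + d) = 2*q/(-135 + d))
m = -2442 (m = (83 - 5*10)*(-74) = (83 - 50)*(-74) = 33*(-74) = -2442)
(V(153, -16) + 15433) - m = (2*153/(-135 - 16) + 15433) - 1*(-2442) = (2*153/(-151) + 15433) + 2442 = (2*153*(-1/151) + 15433) + 2442 = (-306/151 + 15433) + 2442 = 2330077/151 + 2442 = 2698819/151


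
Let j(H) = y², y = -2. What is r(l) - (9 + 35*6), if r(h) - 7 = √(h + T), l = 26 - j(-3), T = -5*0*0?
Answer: -212 + √22 ≈ -207.31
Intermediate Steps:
T = 0 (T = 0*0 = 0)
j(H) = 4 (j(H) = (-2)² = 4)
l = 22 (l = 26 - 1*4 = 26 - 4 = 22)
r(h) = 7 + √h (r(h) = 7 + √(h + 0) = 7 + √h)
r(l) - (9 + 35*6) = (7 + √22) - (9 + 35*6) = (7 + √22) - (9 + 210) = (7 + √22) - 1*219 = (7 + √22) - 219 = -212 + √22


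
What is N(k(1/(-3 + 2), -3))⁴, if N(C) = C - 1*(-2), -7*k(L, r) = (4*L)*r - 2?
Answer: 256/2401 ≈ 0.10662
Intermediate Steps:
k(L, r) = 2/7 - 4*L*r/7 (k(L, r) = -((4*L)*r - 2)/7 = -(4*L*r - 2)/7 = -(-2 + 4*L*r)/7 = 2/7 - 4*L*r/7)
N(C) = 2 + C (N(C) = C + 2 = 2 + C)
N(k(1/(-3 + 2), -3))⁴ = (2 + (2/7 - 4/7*(-3)/(-3 + 2)))⁴ = (2 + (2/7 - 4/7*(-3)/(-1)))⁴ = (2 + (2/7 - 4/7*(-1)*(-3)))⁴ = (2 + (2/7 - 12/7))⁴ = (2 - 10/7)⁴ = (4/7)⁴ = 256/2401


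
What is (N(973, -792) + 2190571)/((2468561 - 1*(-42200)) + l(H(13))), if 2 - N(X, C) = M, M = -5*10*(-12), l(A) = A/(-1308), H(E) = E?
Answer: 2864484684/3284075375 ≈ 0.87223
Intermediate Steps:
l(A) = -A/1308 (l(A) = A*(-1/1308) = -A/1308)
M = 600 (M = -50*(-12) = 600)
N(X, C) = -598 (N(X, C) = 2 - 1*600 = 2 - 600 = -598)
(N(973, -792) + 2190571)/((2468561 - 1*(-42200)) + l(H(13))) = (-598 + 2190571)/((2468561 - 1*(-42200)) - 1/1308*13) = 2189973/((2468561 + 42200) - 13/1308) = 2189973/(2510761 - 13/1308) = 2189973/(3284075375/1308) = 2189973*(1308/3284075375) = 2864484684/3284075375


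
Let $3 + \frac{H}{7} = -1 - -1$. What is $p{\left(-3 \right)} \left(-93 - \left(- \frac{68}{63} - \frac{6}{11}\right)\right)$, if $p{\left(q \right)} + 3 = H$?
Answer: $\frac{506584}{231} \approx 2193.0$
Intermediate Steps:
$H = -21$ ($H = -21 + 7 \left(-1 - -1\right) = -21 + 7 \left(-1 + 1\right) = -21 + 7 \cdot 0 = -21 + 0 = -21$)
$p{\left(q \right)} = -24$ ($p{\left(q \right)} = -3 - 21 = -24$)
$p{\left(-3 \right)} \left(-93 - \left(- \frac{68}{63} - \frac{6}{11}\right)\right) = - 24 \left(-93 - \left(- \frac{68}{63} - \frac{6}{11}\right)\right) = - 24 \left(-93 - - \frac{1126}{693}\right) = - 24 \left(-93 + \left(\frac{6}{11} + \frac{68}{63}\right)\right) = - 24 \left(-93 + \frac{1126}{693}\right) = \left(-24\right) \left(- \frac{63323}{693}\right) = \frac{506584}{231}$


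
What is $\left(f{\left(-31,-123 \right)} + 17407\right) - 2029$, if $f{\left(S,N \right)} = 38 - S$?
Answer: $15447$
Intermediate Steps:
$\left(f{\left(-31,-123 \right)} + 17407\right) - 2029 = \left(\left(38 - -31\right) + 17407\right) - 2029 = \left(\left(38 + 31\right) + 17407\right) - 2029 = \left(69 + 17407\right) - 2029 = 17476 - 2029 = 15447$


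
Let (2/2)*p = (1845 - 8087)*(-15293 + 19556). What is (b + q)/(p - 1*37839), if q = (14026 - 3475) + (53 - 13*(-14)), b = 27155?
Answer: -12647/8882495 ≈ -0.0014238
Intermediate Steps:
p = -26609646 (p = (1845 - 8087)*(-15293 + 19556) = -6242*4263 = -26609646)
q = 10786 (q = 10551 + (53 + 182) = 10551 + 235 = 10786)
(b + q)/(p - 1*37839) = (27155 + 10786)/(-26609646 - 1*37839) = 37941/(-26609646 - 37839) = 37941/(-26647485) = 37941*(-1/26647485) = -12647/8882495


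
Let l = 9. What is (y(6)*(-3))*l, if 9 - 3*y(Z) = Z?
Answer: -27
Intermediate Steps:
y(Z) = 3 - Z/3
(y(6)*(-3))*l = ((3 - 1/3*6)*(-3))*9 = ((3 - 2)*(-3))*9 = (1*(-3))*9 = -3*9 = -27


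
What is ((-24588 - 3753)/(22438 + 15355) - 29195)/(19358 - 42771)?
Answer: 1103394976/884847509 ≈ 1.2470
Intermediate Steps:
((-24588 - 3753)/(22438 + 15355) - 29195)/(19358 - 42771) = (-28341/37793 - 29195)/(-23413) = (-28341*1/37793 - 29195)*(-1/23413) = (-28341/37793 - 29195)*(-1/23413) = -1103394976/37793*(-1/23413) = 1103394976/884847509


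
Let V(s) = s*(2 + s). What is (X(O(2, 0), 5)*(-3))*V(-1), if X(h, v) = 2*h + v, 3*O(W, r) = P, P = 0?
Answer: 15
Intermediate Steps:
O(W, r) = 0 (O(W, r) = (⅓)*0 = 0)
X(h, v) = v + 2*h
(X(O(2, 0), 5)*(-3))*V(-1) = ((5 + 2*0)*(-3))*(-(2 - 1)) = ((5 + 0)*(-3))*(-1*1) = (5*(-3))*(-1) = -15*(-1) = 15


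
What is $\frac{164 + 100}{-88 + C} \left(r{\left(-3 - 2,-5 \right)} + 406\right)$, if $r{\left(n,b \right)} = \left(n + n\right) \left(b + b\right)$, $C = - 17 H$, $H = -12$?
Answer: $\frac{33396}{29} \approx 1151.6$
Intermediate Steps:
$C = 204$ ($C = \left(-17\right) \left(-12\right) = 204$)
$r{\left(n,b \right)} = 4 b n$ ($r{\left(n,b \right)} = 2 n 2 b = 4 b n$)
$\frac{164 + 100}{-88 + C} \left(r{\left(-3 - 2,-5 \right)} + 406\right) = \frac{164 + 100}{-88 + 204} \left(4 \left(-5\right) \left(-3 - 2\right) + 406\right) = \frac{264}{116} \left(4 \left(-5\right) \left(-3 - 2\right) + 406\right) = 264 \cdot \frac{1}{116} \left(4 \left(-5\right) \left(-5\right) + 406\right) = \frac{66 \left(100 + 406\right)}{29} = \frac{66}{29} \cdot 506 = \frac{33396}{29}$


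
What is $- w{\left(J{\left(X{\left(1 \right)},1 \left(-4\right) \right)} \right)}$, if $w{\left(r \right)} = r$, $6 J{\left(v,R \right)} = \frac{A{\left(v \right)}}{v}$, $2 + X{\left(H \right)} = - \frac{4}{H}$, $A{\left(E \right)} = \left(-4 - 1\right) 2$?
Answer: $- \frac{5}{18} \approx -0.27778$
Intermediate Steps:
$A{\left(E \right)} = -10$ ($A{\left(E \right)} = \left(-5\right) 2 = -10$)
$X{\left(H \right)} = -2 - \frac{4}{H}$
$J{\left(v,R \right)} = - \frac{5}{3 v}$ ($J{\left(v,R \right)} = \frac{\left(-10\right) \frac{1}{v}}{6} = - \frac{5}{3 v}$)
$- w{\left(J{\left(X{\left(1 \right)},1 \left(-4\right) \right)} \right)} = - \frac{-5}{3 \left(-2 - \frac{4}{1}\right)} = - \frac{-5}{3 \left(-2 - 4\right)} = - \frac{-5}{3 \left(-6\right)} = - \frac{\left(-5\right) \left(-1\right)}{3 \cdot 6} = \left(-1\right) \frac{5}{18} = - \frac{5}{18}$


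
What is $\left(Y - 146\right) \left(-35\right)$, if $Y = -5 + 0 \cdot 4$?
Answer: $5285$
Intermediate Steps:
$Y = -5$ ($Y = -5 + 0 = -5$)
$\left(Y - 146\right) \left(-35\right) = \left(-5 - 146\right) \left(-35\right) = \left(-151\right) \left(-35\right) = 5285$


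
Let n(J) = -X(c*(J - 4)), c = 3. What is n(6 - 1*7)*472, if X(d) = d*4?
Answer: 28320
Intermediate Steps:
X(d) = 4*d
n(J) = 48 - 12*J (n(J) = -4*3*(J - 4) = -4*3*(-4 + J) = -4*(-12 + 3*J) = -(-48 + 12*J) = 48 - 12*J)
n(6 - 1*7)*472 = (48 - 12*(6 - 1*7))*472 = (48 - 12*(6 - 7))*472 = (48 - 12*(-1))*472 = (48 + 12)*472 = 60*472 = 28320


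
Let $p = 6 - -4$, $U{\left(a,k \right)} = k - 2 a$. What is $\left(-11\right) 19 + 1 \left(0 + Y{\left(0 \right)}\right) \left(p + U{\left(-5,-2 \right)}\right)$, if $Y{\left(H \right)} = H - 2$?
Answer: $-245$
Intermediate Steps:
$Y{\left(H \right)} = -2 + H$ ($Y{\left(H \right)} = H - 2 = -2 + H$)
$p = 10$ ($p = 6 + 4 = 10$)
$\left(-11\right) 19 + 1 \left(0 + Y{\left(0 \right)}\right) \left(p + U{\left(-5,-2 \right)}\right) = \left(-11\right) 19 + 1 \left(0 + \left(-2 + 0\right)\right) \left(10 - -8\right) = -209 + 1 \left(0 - 2\right) \left(10 + \left(-2 + 10\right)\right) = -209 + 1 \left(- 2 \left(10 + 8\right)\right) = -209 + 1 \left(\left(-2\right) 18\right) = -209 + 1 \left(-36\right) = -209 - 36 = -245$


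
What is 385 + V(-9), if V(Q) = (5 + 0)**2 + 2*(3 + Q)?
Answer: 398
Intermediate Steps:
V(Q) = 31 + 2*Q (V(Q) = 5**2 + (6 + 2*Q) = 25 + (6 + 2*Q) = 31 + 2*Q)
385 + V(-9) = 385 + (31 + 2*(-9)) = 385 + (31 - 18) = 385 + 13 = 398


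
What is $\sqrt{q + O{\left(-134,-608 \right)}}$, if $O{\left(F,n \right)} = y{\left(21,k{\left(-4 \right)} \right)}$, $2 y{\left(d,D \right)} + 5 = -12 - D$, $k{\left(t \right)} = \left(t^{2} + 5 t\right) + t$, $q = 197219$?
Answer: $\frac{29 \sqrt{938}}{2} \approx 444.09$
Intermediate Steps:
$k{\left(t \right)} = t^{2} + 6 t$
$y{\left(d,D \right)} = - \frac{17}{2} - \frac{D}{2}$ ($y{\left(d,D \right)} = - \frac{5}{2} + \frac{-12 - D}{2} = - \frac{5}{2} - \left(6 + \frac{D}{2}\right) = - \frac{17}{2} - \frac{D}{2}$)
$O{\left(F,n \right)} = - \frac{9}{2}$ ($O{\left(F,n \right)} = - \frac{17}{2} - \frac{\left(-4\right) \left(6 - 4\right)}{2} = - \frac{17}{2} - \frac{\left(-4\right) 2}{2} = - \frac{17}{2} - -4 = - \frac{17}{2} + 4 = - \frac{9}{2}$)
$\sqrt{q + O{\left(-134,-608 \right)}} = \sqrt{197219 - \frac{9}{2}} = \sqrt{\frac{394429}{2}} = \frac{29 \sqrt{938}}{2}$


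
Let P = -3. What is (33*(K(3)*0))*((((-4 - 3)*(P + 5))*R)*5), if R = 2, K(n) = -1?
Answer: 0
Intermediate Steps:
(33*(K(3)*0))*((((-4 - 3)*(P + 5))*R)*5) = (33*(-1*0))*((((-4 - 3)*(-3 + 5))*2)*5) = (33*0)*((-7*2*2)*5) = 0*(-14*2*5) = 0*(-28*5) = 0*(-140) = 0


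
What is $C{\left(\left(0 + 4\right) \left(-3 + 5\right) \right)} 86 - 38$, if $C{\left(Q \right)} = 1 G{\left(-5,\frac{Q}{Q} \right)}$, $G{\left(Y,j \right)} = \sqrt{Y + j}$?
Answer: $-38 + 172 i \approx -38.0 + 172.0 i$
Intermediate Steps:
$C{\left(Q \right)} = 2 i$ ($C{\left(Q \right)} = 1 \sqrt{-5 + \frac{Q}{Q}} = 1 \sqrt{-5 + 1} = 1 \sqrt{-4} = 1 \cdot 2 i = 2 i$)
$C{\left(\left(0 + 4\right) \left(-3 + 5\right) \right)} 86 - 38 = 2 i 86 - 38 = 172 i - 38 = -38 + 172 i$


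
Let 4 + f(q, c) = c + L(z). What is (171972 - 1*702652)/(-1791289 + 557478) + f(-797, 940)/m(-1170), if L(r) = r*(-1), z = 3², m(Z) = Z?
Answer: -58094133/160395430 ≈ -0.36219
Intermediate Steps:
z = 9
L(r) = -r
f(q, c) = -13 + c (f(q, c) = -4 + (c - 1*9) = -4 + (c - 9) = -4 + (-9 + c) = -13 + c)
(171972 - 1*702652)/(-1791289 + 557478) + f(-797, 940)/m(-1170) = (171972 - 1*702652)/(-1791289 + 557478) + (-13 + 940)/(-1170) = (171972 - 702652)/(-1233811) + 927*(-1/1170) = -530680*(-1/1233811) - 103/130 = 530680/1233811 - 103/130 = -58094133/160395430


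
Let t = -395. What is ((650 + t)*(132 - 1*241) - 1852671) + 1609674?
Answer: -270792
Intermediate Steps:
((650 + t)*(132 - 1*241) - 1852671) + 1609674 = ((650 - 395)*(132 - 1*241) - 1852671) + 1609674 = (255*(132 - 241) - 1852671) + 1609674 = (255*(-109) - 1852671) + 1609674 = (-27795 - 1852671) + 1609674 = -1880466 + 1609674 = -270792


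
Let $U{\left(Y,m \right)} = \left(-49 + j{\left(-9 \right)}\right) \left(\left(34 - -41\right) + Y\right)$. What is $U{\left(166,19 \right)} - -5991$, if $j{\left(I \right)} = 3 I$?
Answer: $-12325$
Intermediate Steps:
$U{\left(Y,m \right)} = -5700 - 76 Y$ ($U{\left(Y,m \right)} = \left(-49 + 3 \left(-9\right)\right) \left(\left(34 - -41\right) + Y\right) = \left(-49 - 27\right) \left(\left(34 + 41\right) + Y\right) = - 76 \left(75 + Y\right) = -5700 - 76 Y$)
$U{\left(166,19 \right)} - -5991 = \left(-5700 - 12616\right) - -5991 = \left(-5700 - 12616\right) + 5991 = -18316 + 5991 = -12325$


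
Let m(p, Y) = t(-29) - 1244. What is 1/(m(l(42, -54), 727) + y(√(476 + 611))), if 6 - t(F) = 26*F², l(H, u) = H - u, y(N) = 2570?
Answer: -1/20534 ≈ -4.8700e-5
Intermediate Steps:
t(F) = 6 - 26*F²
m(p, Y) = -23104 (m(p, Y) = (6 - 26*(-29)²) - 1244 = (6 - 26*841) - 1244 = (6 - 21866) - 1244 = -21860 - 1244 = -23104)
1/(m(l(42, -54), 727) + y(√(476 + 611))) = 1/(-23104 + 2570) = 1/(-20534) = -1/20534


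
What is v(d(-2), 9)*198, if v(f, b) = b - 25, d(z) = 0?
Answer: -3168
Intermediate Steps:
v(f, b) = -25 + b
v(d(-2), 9)*198 = (-25 + 9)*198 = -16*198 = -3168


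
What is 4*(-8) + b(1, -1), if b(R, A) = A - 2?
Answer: -35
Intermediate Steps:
b(R, A) = -2 + A
4*(-8) + b(1, -1) = 4*(-8) + (-2 - 1) = -32 - 3 = -35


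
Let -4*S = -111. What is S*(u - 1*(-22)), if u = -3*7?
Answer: 111/4 ≈ 27.750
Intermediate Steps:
S = 111/4 (S = -1/4*(-111) = 111/4 ≈ 27.750)
u = -21
S*(u - 1*(-22)) = 111*(-21 - 1*(-22))/4 = 111*(-21 + 22)/4 = (111/4)*1 = 111/4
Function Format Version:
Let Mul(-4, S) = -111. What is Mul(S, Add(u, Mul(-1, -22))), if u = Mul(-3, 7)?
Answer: Rational(111, 4) ≈ 27.750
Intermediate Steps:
S = Rational(111, 4) (S = Mul(Rational(-1, 4), -111) = Rational(111, 4) ≈ 27.750)
u = -21
Mul(S, Add(u, Mul(-1, -22))) = Mul(Rational(111, 4), Add(-21, Mul(-1, -22))) = Mul(Rational(111, 4), Add(-21, 22)) = Mul(Rational(111, 4), 1) = Rational(111, 4)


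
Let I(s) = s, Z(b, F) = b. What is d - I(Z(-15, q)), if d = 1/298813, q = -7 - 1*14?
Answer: 4482196/298813 ≈ 15.000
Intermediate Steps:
q = -21 (q = -7 - 14 = -21)
d = 1/298813 ≈ 3.3466e-6
d - I(Z(-15, q)) = 1/298813 - 1*(-15) = 1/298813 + 15 = 4482196/298813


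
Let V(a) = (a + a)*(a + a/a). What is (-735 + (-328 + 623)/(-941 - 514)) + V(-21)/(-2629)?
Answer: -562703216/765039 ≈ -735.52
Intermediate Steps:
V(a) = 2*a*(1 + a) (V(a) = (2*a)*(a + 1) = (2*a)*(1 + a) = 2*a*(1 + a))
(-735 + (-328 + 623)/(-941 - 514)) + V(-21)/(-2629) = (-735 + (-328 + 623)/(-941 - 514)) + (2*(-21)*(1 - 21))/(-2629) = (-735 + 295/(-1455)) + (2*(-21)*(-20))*(-1/2629) = (-735 + 295*(-1/1455)) + 840*(-1/2629) = (-735 - 59/291) - 840/2629 = -213944/291 - 840/2629 = -562703216/765039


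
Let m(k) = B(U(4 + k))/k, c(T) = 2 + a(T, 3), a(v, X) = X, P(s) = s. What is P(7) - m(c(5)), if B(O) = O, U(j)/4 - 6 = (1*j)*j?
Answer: -313/5 ≈ -62.600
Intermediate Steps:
U(j) = 24 + 4*j² (U(j) = 24 + 4*((1*j)*j) = 24 + 4*(j*j) = 24 + 4*j²)
c(T) = 5 (c(T) = 2 + 3 = 5)
m(k) = (24 + 4*(4 + k)²)/k
P(7) - m(c(5)) = 7 - 4*(6 + (4 + 5)²)/5 = 7 - 4*(6 + 9²)/5 = 7 - 4*(6 + 81)/5 = 7 - 4*87/5 = 7 - 1*348/5 = 7 - 348/5 = -313/5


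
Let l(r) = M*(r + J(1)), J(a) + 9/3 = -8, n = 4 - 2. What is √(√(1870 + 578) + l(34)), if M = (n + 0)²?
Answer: 2*√(23 + 3*√17) ≈ 11.894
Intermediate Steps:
n = 2
J(a) = -11 (J(a) = -3 - 8 = -11)
M = 4 (M = (2 + 0)² = 2² = 4)
l(r) = -44 + 4*r (l(r) = 4*(r - 11) = 4*(-11 + r) = -44 + 4*r)
√(√(1870 + 578) + l(34)) = √(√(1870 + 578) + (-44 + 4*34)) = √(√2448 + (-44 + 136)) = √(12*√17 + 92) = √(92 + 12*√17)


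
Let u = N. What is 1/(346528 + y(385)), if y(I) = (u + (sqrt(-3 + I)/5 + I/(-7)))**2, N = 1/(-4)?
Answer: 55935334800/19554730643306369 + 3536000*sqrt(382)/19554730643306369 ≈ 2.8640e-6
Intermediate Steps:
N = -1/4 ≈ -0.25000
u = -1/4 ≈ -0.25000
y(I) = (-1/4 - I/7 + sqrt(-3 + I)/5)**2 (y(I) = (-1/4 + (sqrt(-3 + I)/5 + I/(-7)))**2 = (-1/4 + (sqrt(-3 + I)*(1/5) + I*(-1/7)))**2 = (-1/4 + (sqrt(-3 + I)/5 - I/7))**2 = (-1/4 + (-I/7 + sqrt(-3 + I)/5))**2 = (-1/4 - I/7 + sqrt(-3 + I)/5)**2)
1/(346528 + y(385)) = 1/(346528 + (35 - 28*sqrt(-3 + 385) + 20*385)**2/19600) = 1/(346528 + (35 - 28*sqrt(382) + 7700)**2/19600) = 1/(346528 + (7735 - 28*sqrt(382))**2/19600)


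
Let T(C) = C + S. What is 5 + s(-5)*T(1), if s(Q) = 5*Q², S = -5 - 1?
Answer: -620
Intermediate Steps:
S = -6
T(C) = -6 + C (T(C) = C - 6 = -6 + C)
5 + s(-5)*T(1) = 5 + (5*(-5)²)*(-6 + 1) = 5 + (5*25)*(-5) = 5 + 125*(-5) = 5 - 625 = -620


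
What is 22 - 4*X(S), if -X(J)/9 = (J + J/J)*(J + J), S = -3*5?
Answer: 15142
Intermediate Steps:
S = -15
X(J) = -18*J*(1 + J) (X(J) = -9*(J + J/J)*(J + J) = -9*(J + 1)*2*J = -9*(1 + J)*2*J = -18*J*(1 + J))
22 - 4*X(S) = 22 - (-72)*(-15)*(1 - 15) = 22 - (-72)*(-15)*(-14) = 22 - 4*(-3780) = 22 + 15120 = 15142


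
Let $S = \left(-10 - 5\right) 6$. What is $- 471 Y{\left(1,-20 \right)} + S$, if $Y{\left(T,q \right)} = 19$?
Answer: $-9039$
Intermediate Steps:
$S = -90$ ($S = \left(-15\right) 6 = -90$)
$- 471 Y{\left(1,-20 \right)} + S = \left(-471\right) 19 - 90 = -8949 - 90 = -9039$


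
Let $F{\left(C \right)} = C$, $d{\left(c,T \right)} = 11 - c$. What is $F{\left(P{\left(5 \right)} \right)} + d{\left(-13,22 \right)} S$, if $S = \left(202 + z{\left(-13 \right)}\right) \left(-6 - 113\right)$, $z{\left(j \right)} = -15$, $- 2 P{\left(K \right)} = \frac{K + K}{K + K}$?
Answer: $- \frac{1068145}{2} \approx -5.3407 \cdot 10^{5}$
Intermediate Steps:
$P{\left(K \right)} = - \frac{1}{2}$ ($P{\left(K \right)} = - \frac{\left(K + K\right) \frac{1}{K + K}}{2} = - \frac{2 K \frac{1}{2 K}}{2} = \left(- \frac{1}{2}\right) 1 = - \frac{1}{2}$)
$S = -22253$ ($S = \left(202 - 15\right) \left(-6 - 113\right) = 187 \left(-119\right) = -22253$)
$F{\left(P{\left(5 \right)} \right)} + d{\left(-13,22 \right)} S = - \frac{1}{2} + \left(11 - -13\right) \left(-22253\right) = - \frac{1}{2} + \left(11 + 13\right) \left(-22253\right) = - \frac{1}{2} + 24 \left(-22253\right) = - \frac{1}{2} - 534072 = - \frac{1068145}{2}$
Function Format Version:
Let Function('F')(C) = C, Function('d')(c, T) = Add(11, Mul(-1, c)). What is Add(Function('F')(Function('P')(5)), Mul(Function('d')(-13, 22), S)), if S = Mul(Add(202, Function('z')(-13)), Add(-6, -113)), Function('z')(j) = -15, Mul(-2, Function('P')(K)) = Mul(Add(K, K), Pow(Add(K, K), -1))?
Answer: Rational(-1068145, 2) ≈ -5.3407e+5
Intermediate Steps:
Function('P')(K) = Rational(-1, 2) (Function('P')(K) = Mul(Rational(-1, 2), Mul(Add(K, K), Pow(Add(K, K), -1))) = Mul(Rational(-1, 2), Mul(Mul(2, K), Pow(Mul(2, K), -1))) = Mul(Rational(-1, 2), Mul(Mul(2, K), Mul(Rational(1, 2), Pow(K, -1)))) = Mul(Rational(-1, 2), 1) = Rational(-1, 2))
S = -22253 (S = Mul(Add(202, -15), Add(-6, -113)) = Mul(187, -119) = -22253)
Add(Function('F')(Function('P')(5)), Mul(Function('d')(-13, 22), S)) = Add(Rational(-1, 2), Mul(Add(11, Mul(-1, -13)), -22253)) = Add(Rational(-1, 2), Mul(Add(11, 13), -22253)) = Add(Rational(-1, 2), Mul(24, -22253)) = Add(Rational(-1, 2), -534072) = Rational(-1068145, 2)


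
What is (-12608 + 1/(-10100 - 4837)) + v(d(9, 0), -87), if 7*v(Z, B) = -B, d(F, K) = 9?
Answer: -1316980360/104559 ≈ -12596.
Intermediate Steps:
v(Z, B) = -B/7 (v(Z, B) = (-B)/7 = -B/7)
(-12608 + 1/(-10100 - 4837)) + v(d(9, 0), -87) = (-12608 + 1/(-10100 - 4837)) - 1/7*(-87) = (-12608 + 1/(-14937)) + 87/7 = (-12608 - 1/14937) + 87/7 = -188325697/14937 + 87/7 = -1316980360/104559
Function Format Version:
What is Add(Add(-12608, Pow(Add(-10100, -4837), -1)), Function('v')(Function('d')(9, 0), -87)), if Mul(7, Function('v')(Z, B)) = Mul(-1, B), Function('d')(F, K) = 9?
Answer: Rational(-1316980360, 104559) ≈ -12596.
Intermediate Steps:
Function('v')(Z, B) = Mul(Rational(-1, 7), B) (Function('v')(Z, B) = Mul(Rational(1, 7), Mul(-1, B)) = Mul(Rational(-1, 7), B))
Add(Add(-12608, Pow(Add(-10100, -4837), -1)), Function('v')(Function('d')(9, 0), -87)) = Add(Add(-12608, Pow(Add(-10100, -4837), -1)), Mul(Rational(-1, 7), -87)) = Add(Add(-12608, Pow(-14937, -1)), Rational(87, 7)) = Add(Add(-12608, Rational(-1, 14937)), Rational(87, 7)) = Add(Rational(-188325697, 14937), Rational(87, 7)) = Rational(-1316980360, 104559)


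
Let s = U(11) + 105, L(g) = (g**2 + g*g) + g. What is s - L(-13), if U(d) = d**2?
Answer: -99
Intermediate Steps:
L(g) = g + 2*g**2 (L(g) = (g**2 + g**2) + g = 2*g**2 + g = g + 2*g**2)
s = 226 (s = 11**2 + 105 = 121 + 105 = 226)
s - L(-13) = 226 - (-13)*(1 + 2*(-13)) = 226 - (-13)*(1 - 26) = 226 - (-13)*(-25) = 226 - 1*325 = 226 - 325 = -99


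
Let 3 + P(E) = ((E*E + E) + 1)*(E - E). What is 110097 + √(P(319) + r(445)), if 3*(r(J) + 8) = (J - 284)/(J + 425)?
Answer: 110097 + I*√8279210/870 ≈ 1.101e+5 + 3.3073*I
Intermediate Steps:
r(J) = -8 + (-284 + J)/(3*(425 + J)) (r(J) = -8 + ((J - 284)/(J + 425))/3 = -8 + ((-284 + J)/(425 + J))/3 = -8 + (-284 + J)/(3*(425 + J)))
P(E) = -3 (P(E) = -3 + ((E*E + E) + 1)*(E - E) = -3 + ((E² + E) + 1)*0 = -3 + ((E + E²) + 1)*0 = -3 + (1 + E + E²)*0 = -3 + 0 = -3)
110097 + √(P(319) + r(445)) = 110097 + √(-3 + (-10484 - 23*445)/(3*(425 + 445))) = 110097 + √(-3 + (⅓)*(-10484 - 10235)/870) = 110097 + √(-3 + (⅓)*(1/870)*(-20719)) = 110097 + √(-3 - 20719/2610) = 110097 + √(-28549/2610) = 110097 + I*√8279210/870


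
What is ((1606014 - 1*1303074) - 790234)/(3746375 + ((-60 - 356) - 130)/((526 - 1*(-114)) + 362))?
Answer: -40689049/312822267 ≈ -0.13007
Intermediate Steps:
((1606014 - 1*1303074) - 790234)/(3746375 + ((-60 - 356) - 130)/((526 - 1*(-114)) + 362)) = ((1606014 - 1303074) - 790234)/(3746375 + (-416 - 130)/((526 + 114) + 362)) = (302940 - 790234)/(3746375 - 546/(640 + 362)) = -487294/(3746375 - 546/1002) = -487294/(3746375 - 546*1/1002) = -487294/(3746375 - 91/167) = -487294/625644534/167 = -487294*167/625644534 = -40689049/312822267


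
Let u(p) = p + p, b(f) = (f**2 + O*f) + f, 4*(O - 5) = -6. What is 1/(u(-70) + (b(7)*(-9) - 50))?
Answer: -2/1829 ≈ -0.0010935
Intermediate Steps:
O = 7/2 (O = 5 + (1/4)*(-6) = 5 - 3/2 = 7/2 ≈ 3.5000)
b(f) = f**2 + 9*f/2 (b(f) = (f**2 + 7*f/2) + f = f**2 + 9*f/2)
u(p) = 2*p
1/(u(-70) + (b(7)*(-9) - 50)) = 1/(2*(-70) + (((1/2)*7*(9 + 2*7))*(-9) - 50)) = 1/(-140 + (((1/2)*7*(9 + 14))*(-9) - 50)) = 1/(-140 + (((1/2)*7*23)*(-9) - 50)) = 1/(-140 + ((161/2)*(-9) - 50)) = 1/(-140 + (-1449/2 - 50)) = 1/(-140 - 1549/2) = 1/(-1829/2) = -2/1829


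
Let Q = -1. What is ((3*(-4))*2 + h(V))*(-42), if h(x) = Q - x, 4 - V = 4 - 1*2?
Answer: 1134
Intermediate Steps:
V = 2 (V = 4 - (4 - 1*2) = 4 - (4 - 2) = 4 - 1*2 = 4 - 2 = 2)
h(x) = -1 - x
((3*(-4))*2 + h(V))*(-42) = ((3*(-4))*2 + (-1 - 1*2))*(-42) = (-12*2 + (-1 - 2))*(-42) = (-24 - 3)*(-42) = -27*(-42) = 1134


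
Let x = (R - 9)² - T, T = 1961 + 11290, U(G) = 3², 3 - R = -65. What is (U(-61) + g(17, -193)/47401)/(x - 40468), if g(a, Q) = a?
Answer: -213313/1190665719 ≈ -0.00017915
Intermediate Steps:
R = 68 (R = 3 - 1*(-65) = 3 + 65 = 68)
U(G) = 9
T = 13251
x = -9770 (x = (68 - 9)² - 1*13251 = 59² - 13251 = 3481 - 13251 = -9770)
(U(-61) + g(17, -193)/47401)/(x - 40468) = (9 + 17/47401)/(-9770 - 40468) = (9 + 17*(1/47401))/(-50238) = (9 + 17/47401)*(-1/50238) = (426626/47401)*(-1/50238) = -213313/1190665719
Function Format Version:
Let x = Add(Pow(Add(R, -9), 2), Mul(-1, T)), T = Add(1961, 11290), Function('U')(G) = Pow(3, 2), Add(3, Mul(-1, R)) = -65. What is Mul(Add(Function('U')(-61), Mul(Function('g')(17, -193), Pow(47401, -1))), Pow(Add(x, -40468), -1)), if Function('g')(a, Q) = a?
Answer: Rational(-213313, 1190665719) ≈ -0.00017915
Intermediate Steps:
R = 68 (R = Add(3, Mul(-1, -65)) = Add(3, 65) = 68)
Function('U')(G) = 9
T = 13251
x = -9770 (x = Add(Pow(Add(68, -9), 2), Mul(-1, 13251)) = Add(Pow(59, 2), -13251) = Add(3481, -13251) = -9770)
Mul(Add(Function('U')(-61), Mul(Function('g')(17, -193), Pow(47401, -1))), Pow(Add(x, -40468), -1)) = Mul(Add(9, Mul(17, Pow(47401, -1))), Pow(Add(-9770, -40468), -1)) = Mul(Add(9, Mul(17, Rational(1, 47401))), Pow(-50238, -1)) = Mul(Add(9, Rational(17, 47401)), Rational(-1, 50238)) = Mul(Rational(426626, 47401), Rational(-1, 50238)) = Rational(-213313, 1190665719)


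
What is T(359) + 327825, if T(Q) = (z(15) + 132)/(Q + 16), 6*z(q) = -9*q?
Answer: 81956323/250 ≈ 3.2783e+5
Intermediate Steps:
z(q) = -3*q/2 (z(q) = (-9*q)/6 = -3*q/2)
T(Q) = 219/(2*(16 + Q)) (T(Q) = (-3/2*15 + 132)/(Q + 16) = (-45/2 + 132)/(16 + Q) = 219/(2*(16 + Q)))
T(359) + 327825 = 219/(2*(16 + 359)) + 327825 = (219/2)/375 + 327825 = (219/2)*(1/375) + 327825 = 73/250 + 327825 = 81956323/250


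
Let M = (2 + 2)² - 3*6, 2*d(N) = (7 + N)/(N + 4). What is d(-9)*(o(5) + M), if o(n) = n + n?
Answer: 8/5 ≈ 1.6000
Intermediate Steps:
o(n) = 2*n
d(N) = (7 + N)/(2*(4 + N)) (d(N) = ((7 + N)/(N + 4))/2 = ((7 + N)/(4 + N))/2 = (7 + N)/(2*(4 + N)))
M = -2 (M = 4² - 1*18 = 16 - 18 = -2)
d(-9)*(o(5) + M) = ((7 - 9)/(2*(4 - 9)))*(2*5 - 2) = ((½)*(-2)/(-5))*(10 - 2) = ((½)*(-⅕)*(-2))*8 = (⅕)*8 = 8/5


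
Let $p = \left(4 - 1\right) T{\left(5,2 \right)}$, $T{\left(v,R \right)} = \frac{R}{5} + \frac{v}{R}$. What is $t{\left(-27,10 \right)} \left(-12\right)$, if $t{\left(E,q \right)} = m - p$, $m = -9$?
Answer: $\frac{1062}{5} \approx 212.4$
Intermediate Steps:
$T{\left(v,R \right)} = \frac{R}{5} + \frac{v}{R}$ ($T{\left(v,R \right)} = R \frac{1}{5} + \frac{v}{R} = \frac{R}{5} + \frac{v}{R}$)
$p = \frac{87}{10}$ ($p = \left(4 - 1\right) \left(\frac{1}{5} \cdot 2 + \frac{5}{2}\right) = 3 \left(\frac{2}{5} + 5 \cdot \frac{1}{2}\right) = 3 \left(\frac{2}{5} + \frac{5}{2}\right) = 3 \cdot \frac{29}{10} = \frac{87}{10} \approx 8.7$)
$t{\left(E,q \right)} = - \frac{177}{10}$ ($t{\left(E,q \right)} = -9 - \frac{87}{10} = - \frac{177}{10}$)
$t{\left(-27,10 \right)} \left(-12\right) = \left(- \frac{177}{10}\right) \left(-12\right) = \frac{1062}{5}$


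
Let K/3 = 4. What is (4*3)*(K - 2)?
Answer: 120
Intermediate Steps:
K = 12 (K = 3*4 = 12)
(4*3)*(K - 2) = (4*3)*(12 - 2) = 12*10 = 120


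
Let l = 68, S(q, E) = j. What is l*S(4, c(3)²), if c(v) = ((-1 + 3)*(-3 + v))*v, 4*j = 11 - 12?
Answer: -17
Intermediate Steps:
j = -¼ (j = (11 - 12)/4 = (¼)*(-1) = -¼ ≈ -0.25000)
c(v) = v*(-6 + 2*v) (c(v) = (2*(-3 + v))*v = (-6 + 2*v)*v = v*(-6 + 2*v))
S(q, E) = -¼
l*S(4, c(3)²) = 68*(-¼) = -17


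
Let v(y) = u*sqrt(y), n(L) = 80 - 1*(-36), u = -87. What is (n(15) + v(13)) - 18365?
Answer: -18249 - 87*sqrt(13) ≈ -18563.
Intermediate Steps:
n(L) = 116 (n(L) = 80 + 36 = 116)
v(y) = -87*sqrt(y)
(n(15) + v(13)) - 18365 = (116 - 87*sqrt(13)) - 18365 = -18249 - 87*sqrt(13)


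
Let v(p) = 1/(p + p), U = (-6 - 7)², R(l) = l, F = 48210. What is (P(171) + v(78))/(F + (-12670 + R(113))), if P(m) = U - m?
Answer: -311/5561868 ≈ -5.5916e-5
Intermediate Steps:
U = 169 (U = (-13)² = 169)
v(p) = 1/(2*p)
P(m) = 169 - m
(P(171) + v(78))/(F + (-12670 + R(113))) = ((169 - 1*171) + (½)/78)/(48210 + (-12670 + 113)) = ((169 - 171) + (½)*(1/78))/(48210 - 12557) = (-2 + 1/156)/35653 = -311/156*1/35653 = -311/5561868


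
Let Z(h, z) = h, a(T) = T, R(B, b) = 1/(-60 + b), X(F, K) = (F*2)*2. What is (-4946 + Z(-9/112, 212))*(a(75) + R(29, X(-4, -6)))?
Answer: -3157023739/8512 ≈ -3.7089e+5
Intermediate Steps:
X(F, K) = 4*F (X(F, K) = (2*F)*2 = 4*F)
(-4946 + Z(-9/112, 212))*(a(75) + R(29, X(-4, -6))) = (-4946 - 9/112)*(75 + 1/(-60 + 4*(-4))) = (-4946 - 9*1/112)*(75 + 1/(-60 - 16)) = (-4946 - 9/112)*(75 + 1/(-76)) = -553961*(75 - 1/76)/112 = -553961/112*5699/76 = -3157023739/8512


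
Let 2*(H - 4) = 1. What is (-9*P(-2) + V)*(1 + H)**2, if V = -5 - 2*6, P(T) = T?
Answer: 121/4 ≈ 30.250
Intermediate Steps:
H = 9/2 (H = 4 + (1/2)*1 = 4 + 1/2 = 9/2 ≈ 4.5000)
V = -17 (V = -5 - 12 = -17)
(-9*P(-2) + V)*(1 + H)**2 = (-9*(-2) - 17)*(1 + 9/2)**2 = (18 - 17)*(11/2)**2 = 1*(121/4) = 121/4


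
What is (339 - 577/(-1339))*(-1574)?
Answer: -715379852/1339 ≈ -5.3426e+5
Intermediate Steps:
(339 - 577/(-1339))*(-1574) = (339 - 577*(-1/1339))*(-1574) = (339 + 577/1339)*(-1574) = (454498/1339)*(-1574) = -715379852/1339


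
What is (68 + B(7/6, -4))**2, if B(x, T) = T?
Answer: 4096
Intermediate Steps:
(68 + B(7/6, -4))**2 = (68 - 4)**2 = 64**2 = 4096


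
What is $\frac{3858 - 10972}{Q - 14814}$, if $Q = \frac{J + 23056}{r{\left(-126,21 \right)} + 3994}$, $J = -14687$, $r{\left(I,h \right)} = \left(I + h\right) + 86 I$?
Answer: $\frac{49420958}{102921227} \approx 0.48018$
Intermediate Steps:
$r{\left(I,h \right)} = h + 87 I$
$Q = - \frac{8369}{6947}$ ($Q = \frac{-14687 + 23056}{\left(21 + 87 \left(-126\right)\right) + 3994} = \frac{8369}{\left(21 - 10962\right) + 3994} = \frac{8369}{-10941 + 3994} = \frac{8369}{-6947} = 8369 \left(- \frac{1}{6947}\right) = - \frac{8369}{6947} \approx -1.2047$)
$\frac{3858 - 10972}{Q - 14814} = \frac{3858 - 10972}{- \frac{8369}{6947} - 14814} = - \frac{7114}{- \frac{102921227}{6947}} = \left(-7114\right) \left(- \frac{6947}{102921227}\right) = \frac{49420958}{102921227}$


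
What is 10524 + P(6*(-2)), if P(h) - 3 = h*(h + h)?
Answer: 10815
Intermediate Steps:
P(h) = 3 + 2*h**2 (P(h) = 3 + h*(h + h) = 3 + h*(2*h) = 3 + 2*h**2)
10524 + P(6*(-2)) = 10524 + (3 + 2*(6*(-2))**2) = 10524 + (3 + 2*(-12)**2) = 10524 + (3 + 2*144) = 10524 + (3 + 288) = 10524 + 291 = 10815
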